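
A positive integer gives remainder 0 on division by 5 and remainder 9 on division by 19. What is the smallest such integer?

x ≡ 0 (mod 5) gives x ∈ {0, 5, 10, 15, 20, 25, 30, 35, …}.
The first of these with x mod 19 = 9 is 85.

85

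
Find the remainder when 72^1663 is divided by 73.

Square-and-reduce mod 73: 72^1≡72, 72^2≡1, 72^4≡1, 72^8≡1, 72^16≡1, 72^32≡1, 72^64≡1, 72^128≡1, 72^256≡1, 72^512≡1, 72^1024≡1.
Since 1663 = 1 + 2 + 4 + 8 + 16 + 32 + 64 + 512 + 1024 in binary, 72^1663 ≡ 72·1·1·1·1·1·1·1·1 ≡ 72 (mod 73).

72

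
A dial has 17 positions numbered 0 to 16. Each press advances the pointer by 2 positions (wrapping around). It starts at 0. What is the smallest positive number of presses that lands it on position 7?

12

2⁻¹ ≡ 9 (mod 17) because 2·9 = 18 = 1·17 + 1.
So x ≡ 9·7 = 63 ≡ 12 (mod 17).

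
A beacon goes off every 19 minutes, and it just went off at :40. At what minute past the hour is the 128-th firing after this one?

128·19 = 2432.
2432 − 40·60 = 32, so 2432 ≡ 32 (mod 60).
(40 + 32) mod 60 = 12.

12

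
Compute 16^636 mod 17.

1

Square-and-reduce mod 17: 16^1≡16, 16^2≡1, 16^4≡1, 16^8≡1, 16^16≡1, 16^32≡1, 16^64≡1, 16^128≡1, 16^256≡1, 16^512≡1.
636 = 4 + 8 + 16 + 32 + 64 + 512, so 16^636 ≡ 1·1·1·1·1·1 ≡ 1 (mod 17).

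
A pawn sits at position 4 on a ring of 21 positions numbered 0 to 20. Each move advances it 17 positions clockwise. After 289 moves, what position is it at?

3

289·17 = 4913.
Dividing 4913 by 21 gives quotient 233 and remainder 20.
(4 + 20) mod 21 = 3.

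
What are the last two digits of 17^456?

By repeated squaring mod 100: 17^1≡17, 17^2≡89, 17^4≡21, 17^8≡41, 17^16≡81, 17^32≡61, 17^64≡21, 17^128≡41, 17^256≡81.
456 = 8 + 64 + 128 + 256, so 17^456 ≡ 41·21·41·81 ≡ 81 (mod 100).

81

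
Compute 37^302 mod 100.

Square-and-reduce mod 100: 37^1≡37, 37^2≡69, 37^4≡61, 37^8≡21, 37^16≡41, 37^32≡81, 37^64≡61, 37^128≡21, 37^256≡41.
Since 302 = 2 + 4 + 8 + 32 + 256 in binary, 37^302 ≡ 69·61·21·81·41 ≡ 69 (mod 100).

69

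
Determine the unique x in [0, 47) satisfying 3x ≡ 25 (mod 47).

24

The inverse of 3 mod 47 is 16 (since 3·16 = 48 ≡ 1).
Multiplying both sides by 16: x ≡ 16·25 = 400 ≡ 24 (mod 47).
Check: 3·24 = 72 = 1·47 + 25.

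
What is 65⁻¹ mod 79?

79 = 1·65 + 14
65 = 4·14 + 9
14 = 1·9 + 5
9 = 1·5 + 4
5 = 1·4 + 1
4 = 4·1 + 0
Back-substituting gives 65·62 ≡ 1 (mod 79).

62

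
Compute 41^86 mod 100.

41

By repeated squaring mod 100: 41^1≡41, 41^2≡81, 41^4≡61, 41^8≡21, 41^16≡41, 41^32≡81, 41^64≡61.
Since 86 = 2 + 4 + 16 + 64 in binary, 41^86 ≡ 81·61·41·61 ≡ 41 (mod 100).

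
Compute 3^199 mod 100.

67

Square-and-reduce mod 100: 3^1≡3, 3^2≡9, 3^4≡81, 3^8≡61, 3^16≡21, 3^32≡41, 3^64≡81, 3^128≡61.
199 = 1 + 2 + 4 + 64 + 128, so 3^199 ≡ 3·9·81·81·61 ≡ 67 (mod 100).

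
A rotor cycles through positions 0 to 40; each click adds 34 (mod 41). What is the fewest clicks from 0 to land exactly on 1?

35

34·35 = 1190 = 29·41 + 1, so 34⁻¹ ≡ 35 (mod 41).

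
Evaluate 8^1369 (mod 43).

32

Square-and-reduce mod 43: 8^1≡8, 8^2≡21, 8^4≡11, 8^8≡35, 8^16≡21, 8^32≡11, 8^64≡35, 8^128≡21, 8^256≡11, 8^512≡35, 8^1024≡21.
Since 1369 = 1 + 8 + 16 + 64 + 256 + 1024 in binary, 8^1369 ≡ 8·35·21·35·11·21 ≡ 32 (mod 43).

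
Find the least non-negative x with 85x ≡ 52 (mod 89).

76

The inverse of 85 mod 89 is 22 (since 85·22 = 1870 ≡ 1).
So x ≡ 22·52 = 1144 ≡ 76 (mod 89).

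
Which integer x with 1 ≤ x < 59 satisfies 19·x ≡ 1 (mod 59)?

28

59 = 3·19 + 2
19 = 9·2 + 1
2 = 2·1 + 0
Back-substituting gives 19·28 ≡ 1 (mod 59).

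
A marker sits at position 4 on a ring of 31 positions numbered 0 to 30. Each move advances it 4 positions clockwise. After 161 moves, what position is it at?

28

161·4 = 644.
644 − 20·31 = 24, so 644 ≡ 24 (mod 31).
(4 + 24) mod 31 = 28.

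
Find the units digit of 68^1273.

Last digits of 8^n: 8, 4, 2, 6 (period 4).
1273 leaves remainder 1 on division by 4, so 68^1273 ends in 8.

8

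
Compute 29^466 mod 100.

21

By repeated squaring mod 100: 29^1≡29, 29^2≡41, 29^4≡81, 29^8≡61, 29^16≡21, 29^32≡41, 29^64≡81, 29^128≡61, 29^256≡21.
Since 466 = 2 + 16 + 64 + 128 + 256 in binary, 29^466 ≡ 41·21·81·61·21 ≡ 21 (mod 100).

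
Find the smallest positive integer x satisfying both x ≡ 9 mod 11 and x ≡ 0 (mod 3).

x ≡ 0 (mod 3) gives x ∈ {0, 3, 6, 9}.
The first of these with x mod 11 = 9 is 9.

9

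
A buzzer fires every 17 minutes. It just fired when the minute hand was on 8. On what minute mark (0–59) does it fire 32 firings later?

12

32·17 = 544.
Dividing 544 by 60 gives quotient 9 and remainder 4.
(8 + 4) mod 60 = 12.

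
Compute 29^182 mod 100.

41

Square-and-reduce mod 100: 29^1≡29, 29^2≡41, 29^4≡81, 29^8≡61, 29^16≡21, 29^32≡41, 29^64≡81, 29^128≡61.
182 = 2 + 4 + 16 + 32 + 128, so 29^182 ≡ 41·81·21·41·61 ≡ 41 (mod 100).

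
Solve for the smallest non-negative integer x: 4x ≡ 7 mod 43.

34

4⁻¹ ≡ 11 (mod 43) because 4·11 = 44 = 1·43 + 1.
So x ≡ 11·7 = 77 ≡ 34 (mod 43).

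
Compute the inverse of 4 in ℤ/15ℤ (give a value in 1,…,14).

4·4 = 16 = 1·15 + 1, so 4⁻¹ ≡ 4 (mod 15).

4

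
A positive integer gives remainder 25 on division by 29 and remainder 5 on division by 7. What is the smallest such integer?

x ≡ 5 (mod 7) gives x ∈ {5, 12, 19, 26, 33, 40, 47, 54}.
The first of these with x mod 29 = 25 is 54.

54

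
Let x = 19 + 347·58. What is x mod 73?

70

347·58 = 20126.
20126 − 275·73 = 51, so 20126 ≡ 51 (mod 73).
(19 + 51) mod 73 = 70.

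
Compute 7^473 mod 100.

7

By repeated squaring mod 100: 7^1≡7, 7^2≡49, 7^4≡1, 7^8≡1, 7^16≡1, 7^32≡1, 7^64≡1, 7^128≡1, 7^256≡1.
Since 473 = 1 + 8 + 16 + 64 + 128 + 256 in binary, 7^473 ≡ 7·1·1·1·1·1 ≡ 7 (mod 100).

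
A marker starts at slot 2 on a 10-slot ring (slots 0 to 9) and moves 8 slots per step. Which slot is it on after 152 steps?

8

152·8 = 1216.
Dividing 1216 by 10 gives quotient 121 and remainder 6.
(2 + 6) mod 10 = 8.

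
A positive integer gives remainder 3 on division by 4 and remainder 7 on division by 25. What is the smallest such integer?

7

x ≡ 3 (mod 4) gives x ∈ {3, 7}.
The first of these with x mod 25 = 7 is 7.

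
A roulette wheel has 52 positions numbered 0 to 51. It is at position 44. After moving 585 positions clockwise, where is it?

585 = 11·52 + 13, so 585 mod 52 = 13.
(44 + 13) mod 52 = 5.

5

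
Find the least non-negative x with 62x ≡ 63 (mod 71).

The inverse of 62 mod 71 is 63 (since 62·63 = 3906 ≡ 1).
Multiplying both sides by 63: x ≡ 63·63 = 3969 ≡ 64 (mod 71).
Check: 62·64 = 3968 = 55·71 + 63.

64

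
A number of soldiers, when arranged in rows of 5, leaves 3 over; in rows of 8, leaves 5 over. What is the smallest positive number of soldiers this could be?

13

Since 8·2 ≡ 1 (mod 5), take x = 5 + 8·((3−5)·2 mod 5) = 5 + 8·1 = 13.
Check: 13 mod 5 = 3, 13 mod 8 = 5.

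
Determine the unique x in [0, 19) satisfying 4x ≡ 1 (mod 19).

5

The inverse of 4 mod 19 is 5 (since 4·5 = 20 ≡ 1).
Multiplying both sides by 5: x ≡ 5·1 = 5 ≡ 5 (mod 19).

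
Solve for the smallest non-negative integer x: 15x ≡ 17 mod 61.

54

15⁻¹ ≡ 57 (mod 61) because 15·57 = 855 = 14·61 + 1.
So x ≡ 57·17 = 969 ≡ 54 (mod 61).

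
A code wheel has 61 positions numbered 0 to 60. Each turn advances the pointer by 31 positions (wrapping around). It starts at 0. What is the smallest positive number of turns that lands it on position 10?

20

The inverse of 31 mod 61 is 2 (since 31·2 = 62 ≡ 1).
So x ≡ 2·10 = 20 ≡ 20 (mod 61).
Check: 31·20 = 620 = 10·61 + 10.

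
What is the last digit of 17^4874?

9

Last digits of 7^n: 7, 9, 3, 1 (period 4).
4874 leaves remainder 2 on division by 4, so 17^4874 ends in 9.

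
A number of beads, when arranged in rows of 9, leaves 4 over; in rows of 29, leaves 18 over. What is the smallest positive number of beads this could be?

Since 29·5 ≡ 1 (mod 9), take x = 18 + 29·((4−18)·5 mod 9) = 18 + 29·2 = 76.
Check: 76 mod 9 = 4, 76 mod 29 = 18.

76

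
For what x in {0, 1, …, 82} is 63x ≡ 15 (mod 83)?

63⁻¹ ≡ 29 (mod 83) because 63·29 = 1827 = 22·83 + 1.
Multiplying both sides by 29: x ≡ 29·15 = 435 ≡ 20 (mod 83).
Check: 63·20 = 1260 = 15·83 + 15.

20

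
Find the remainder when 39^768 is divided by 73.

Square-and-reduce mod 73: 39^1≡39, 39^2≡61, 39^4≡71, 39^8≡4, 39^16≡16, 39^32≡37, 39^64≡55, 39^128≡32, 39^256≡2, 39^512≡4.
768 = 256 + 512, so 39^768 ≡ 2·4 ≡ 8 (mod 73).

8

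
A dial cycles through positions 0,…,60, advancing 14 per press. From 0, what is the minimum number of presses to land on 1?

14⁻¹ ≡ 48 (mod 61) because 14·48 = 672 = 11·61 + 1.
Multiplying both sides by 48: x ≡ 48·1 = 48 ≡ 48 (mod 61).
Check: 14·48 = 672 = 11·61 + 1.

48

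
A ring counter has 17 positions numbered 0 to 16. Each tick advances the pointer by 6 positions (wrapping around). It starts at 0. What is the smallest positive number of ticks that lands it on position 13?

5

6⁻¹ ≡ 3 (mod 17) because 6·3 = 18 = 1·17 + 1.
So x ≡ 3·13 = 39 ≡ 5 (mod 17).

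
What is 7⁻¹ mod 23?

23 = 3·7 + 2
7 = 3·2 + 1
2 = 2·1 + 0
Back-substituting gives 7·10 ≡ 1 (mod 23).

10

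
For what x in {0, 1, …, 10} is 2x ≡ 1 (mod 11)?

6

The inverse of 2 mod 11 is 6 (since 2·6 = 12 ≡ 1).
Multiplying both sides by 6: x ≡ 6·1 = 6 ≡ 6 (mod 11).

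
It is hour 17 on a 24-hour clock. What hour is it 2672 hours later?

2672 − 111·24 = 8, so 2672 ≡ 8 (mod 24).
(17 + 8) mod 24 = 1.

1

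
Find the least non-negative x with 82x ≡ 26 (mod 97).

The inverse of 82 mod 97 is 84 (since 82·84 = 6888 ≡ 1).
So x ≡ 84·26 = 2184 ≡ 50 (mod 97).

50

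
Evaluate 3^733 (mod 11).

By repeated squaring mod 11: 3^1≡3, 3^2≡9, 3^4≡4, 3^8≡5, 3^16≡3, 3^32≡9, 3^64≡4, 3^128≡5, 3^256≡3, 3^512≡9.
733 = 1 + 4 + 8 + 16 + 64 + 128 + 512, so 3^733 ≡ 3·4·5·3·4·5·9 ≡ 5 (mod 11).

5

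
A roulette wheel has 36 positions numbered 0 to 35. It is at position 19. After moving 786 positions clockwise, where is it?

786 = 21·36 + 30, so 786 mod 36 = 30.
(19 + 30) mod 36 = 13.

13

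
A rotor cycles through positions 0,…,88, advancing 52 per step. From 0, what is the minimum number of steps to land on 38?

52⁻¹ ≡ 12 (mod 89) because 52·12 = 624 = 7·89 + 1.
Multiplying both sides by 12: x ≡ 12·38 = 456 ≡ 11 (mod 89).

11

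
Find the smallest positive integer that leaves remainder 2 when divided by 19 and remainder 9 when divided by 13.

230

x ≡ 9 (mod 13) gives x ∈ {9, 22, 35, 48, 61, 74, 87, 100, …}.
The first of these with x mod 19 = 2 is 230.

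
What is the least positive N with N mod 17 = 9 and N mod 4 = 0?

x ≡ 0 (mod 4) gives x ∈ {0, 4, 8, 12, 16, 20, 24, 28, …}.
The first of these with x mod 17 = 9 is 60.

60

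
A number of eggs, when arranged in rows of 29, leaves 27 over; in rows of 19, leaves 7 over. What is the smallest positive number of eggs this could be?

520

x ≡ 7 (mod 19) gives x ∈ {7, 26, 45, 64, 83, 102, 121, 140, …}.
The first of these with x mod 29 = 27 is 520.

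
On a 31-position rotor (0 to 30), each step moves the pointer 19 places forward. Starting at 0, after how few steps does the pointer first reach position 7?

19⁻¹ ≡ 18 (mod 31) because 19·18 = 342 = 11·31 + 1.
Multiplying both sides by 18: x ≡ 18·7 = 126 ≡ 2 (mod 31).
Check: 19·2 = 38 = 1·31 + 7.

2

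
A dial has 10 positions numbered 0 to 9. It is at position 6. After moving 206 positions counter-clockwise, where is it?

206 − 20·10 = 6, so 206 ≡ 6 (mod 10).
(6 − 6) mod 10 = 0.

0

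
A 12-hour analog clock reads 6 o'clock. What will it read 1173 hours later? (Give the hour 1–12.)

3

1173 − 97·12 = 9, so 1173 ≡ 9 (mod 12).
6 + 9 → 3 on a 12-hour dial.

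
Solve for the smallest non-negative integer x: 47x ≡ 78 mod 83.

47⁻¹ ≡ 53 (mod 83) because 47·53 = 2491 = 30·83 + 1.
So x ≡ 53·78 = 4134 ≡ 67 (mod 83).

67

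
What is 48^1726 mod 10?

4

The units digit of 48^n cycles with period 4: 8, 4, 2, 6, …
1726 mod 4 = 2, so the last digit matches 8^2 = 4.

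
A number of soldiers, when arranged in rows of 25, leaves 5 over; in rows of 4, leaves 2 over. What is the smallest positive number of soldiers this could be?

30

Since 4·19 ≡ 1 (mod 25), take x = 2 + 4·((5−2)·19 mod 25) = 2 + 4·7 = 30.
Check: 30 mod 25 = 5, 30 mod 4 = 2.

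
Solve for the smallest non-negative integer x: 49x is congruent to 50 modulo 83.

49⁻¹ ≡ 61 (mod 83) because 49·61 = 2989 = 36·83 + 1.
Multiplying both sides by 61: x ≡ 61·50 = 3050 ≡ 62 (mod 83).
Check: 49·62 = 3038 = 36·83 + 50.

62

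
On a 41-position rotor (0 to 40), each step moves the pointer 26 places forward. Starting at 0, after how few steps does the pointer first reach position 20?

The inverse of 26 mod 41 is 30 (since 26·30 = 780 ≡ 1).
So x ≡ 30·20 = 600 ≡ 26 (mod 41).

26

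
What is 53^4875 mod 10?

7

The units digit of 53^n cycles with period 4: 3, 9, 7, 1, …
4875 leaves remainder 3 on division by 4, so 53^4875 ends in 7.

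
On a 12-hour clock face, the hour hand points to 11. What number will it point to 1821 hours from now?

1821 mod 12 = 9 (since 151·12 = 1812).
11 + 9 → 8 on a 12-hour dial.

8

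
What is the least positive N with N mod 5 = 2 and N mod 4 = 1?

17

x ≡ 1 (mod 4) gives x ∈ {1, 5, 9, 13, 17}.
The first of these with x mod 5 = 2 is 17.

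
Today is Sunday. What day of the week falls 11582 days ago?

11582 = 1654·7 + 4, so 11582 mod 7 = 4.
Sunday − 4 days → Wednesday.

Wednesday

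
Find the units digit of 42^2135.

8

Last digits of 2^n: 2, 4, 8, 6 (period 4).
2135 leaves remainder 3 on division by 4, so 42^2135 ends in 8.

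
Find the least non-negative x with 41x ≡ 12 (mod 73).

The inverse of 41 mod 73 is 57 (since 41·57 = 2337 ≡ 1).
So x ≡ 57·12 = 684 ≡ 27 (mod 73).
Check: 41·27 = 1107 = 15·73 + 12.

27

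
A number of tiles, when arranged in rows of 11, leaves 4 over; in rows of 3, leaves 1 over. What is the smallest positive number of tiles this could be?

4

Since 3·4 ≡ 1 (mod 11), take x = 1 + 3·((4−1)·4 mod 11) = 1 + 3·1 = 4.
Check: 4 mod 11 = 4, 4 mod 3 = 1.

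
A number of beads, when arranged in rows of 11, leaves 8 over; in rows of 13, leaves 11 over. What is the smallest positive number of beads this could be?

63

x ≡ 8 (mod 11) gives x ∈ {8, 19, 30, 41, 52, 63}.
The first of these with x mod 13 = 11 is 63.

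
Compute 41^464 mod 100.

Successive squares of 41 mod 100: 41^1≡41, 41^2≡81, 41^4≡61, 41^8≡21, 41^16≡41, 41^32≡81, 41^64≡61, 41^128≡21, 41^256≡41.
Since 464 = 16 + 64 + 128 + 256 in binary, 41^464 ≡ 41·61·21·41 ≡ 61 (mod 100).

61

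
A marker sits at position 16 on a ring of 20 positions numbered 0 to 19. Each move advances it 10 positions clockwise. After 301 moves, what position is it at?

301·10 = 3010.
3010 = 150·20 + 10, so 3010 mod 20 = 10.
(16 + 10) mod 20 = 6.

6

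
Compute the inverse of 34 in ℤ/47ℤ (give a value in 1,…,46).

18

34·18 = 612 = 13·47 + 1, so 34⁻¹ ≡ 18 (mod 47).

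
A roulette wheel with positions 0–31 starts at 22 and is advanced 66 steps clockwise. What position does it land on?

24

66 = 2·32 + 2, so 66 mod 32 = 2.
(22 + 2) mod 32 = 24.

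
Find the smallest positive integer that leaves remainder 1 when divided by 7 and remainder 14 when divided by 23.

106

x ≡ 1 (mod 7) gives x ∈ {1, 8, 15, 22, 29, 36, 43, 50, …}.
The first of these with x mod 23 = 14 is 106.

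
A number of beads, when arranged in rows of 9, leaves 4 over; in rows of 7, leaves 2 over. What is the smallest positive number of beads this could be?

58

Since 7·4 ≡ 1 (mod 9), take x = 2 + 7·((4−2)·4 mod 9) = 2 + 7·8 = 58.
Check: 58 mod 9 = 4, 58 mod 7 = 2.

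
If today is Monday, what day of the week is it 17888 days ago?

Friday

17888 = 2555·7 + 3, so 17888 mod 7 = 3.
Monday − 3 days → Friday.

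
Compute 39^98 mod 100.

Square-and-reduce mod 100: 39^1≡39, 39^2≡21, 39^4≡41, 39^8≡81, 39^16≡61, 39^32≡21, 39^64≡41.
Since 98 = 2 + 32 + 64 in binary, 39^98 ≡ 21·21·41 ≡ 81 (mod 100).

81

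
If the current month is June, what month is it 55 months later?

January

55 = 4·12 + 7, so 55 mod 12 = 7.
June + 7 months → January.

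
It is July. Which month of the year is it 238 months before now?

Dividing 238 by 12 gives quotient 19 and remainder 10.
July − 10 months → September.

September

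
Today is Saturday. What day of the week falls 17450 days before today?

17450 = 2492·7 + 6, so 17450 mod 7 = 6.
Saturday − 6 days → Sunday.

Sunday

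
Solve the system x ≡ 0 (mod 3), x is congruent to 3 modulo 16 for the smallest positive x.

3

x ≡ 0 (mod 3) gives x ∈ {0, 3}.
The first of these with x mod 16 = 3 is 3.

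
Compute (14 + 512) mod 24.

512 = 21·24 + 8, so 512 mod 24 = 8.
(14 + 8) mod 24 = 22.

22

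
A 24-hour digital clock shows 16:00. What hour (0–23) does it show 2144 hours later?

0

2144 = 89·24 + 8, so 2144 mod 24 = 8.
(16 + 8) mod 24 = 0.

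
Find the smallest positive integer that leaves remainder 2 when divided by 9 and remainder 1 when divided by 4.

29

x ≡ 1 (mod 4) gives x ∈ {1, 5, 9, 13, 17, 21, 25, 29}.
The first of these with x mod 9 = 2 is 29.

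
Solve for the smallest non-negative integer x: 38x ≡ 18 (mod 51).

The inverse of 38 mod 51 is 47 (since 38·47 = 1786 ≡ 1).
Multiplying both sides by 47: x ≡ 47·18 = 846 ≡ 30 (mod 51).

30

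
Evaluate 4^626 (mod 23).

Square-and-reduce mod 23: 4^1≡4, 4^2≡16, 4^4≡3, 4^8≡9, 4^16≡12, 4^32≡6, 4^64≡13, 4^128≡8, 4^256≡18, 4^512≡2.
Since 626 = 2 + 16 + 32 + 64 + 512 in binary, 4^626 ≡ 16·12·6·13·2 ≡ 6 (mod 23).

6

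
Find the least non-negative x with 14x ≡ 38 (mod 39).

25

The inverse of 14 mod 39 is 14 (since 14·14 = 196 ≡ 1).
So x ≡ 14·38 = 532 ≡ 25 (mod 39).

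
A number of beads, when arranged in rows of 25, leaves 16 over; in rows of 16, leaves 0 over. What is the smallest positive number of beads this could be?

16

x ≡ 0 (mod 16) gives x ∈ {0, 16}.
The first of these with x mod 25 = 16 is 16.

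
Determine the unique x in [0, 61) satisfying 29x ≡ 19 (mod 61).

28

29⁻¹ ≡ 40 (mod 61) because 29·40 = 1160 = 19·61 + 1.
So x ≡ 40·19 = 760 ≡ 28 (mod 61).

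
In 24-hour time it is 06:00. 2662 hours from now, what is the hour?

2662 = 110·24 + 22, so 2662 mod 24 = 22.
(6 + 22) mod 24 = 4.

4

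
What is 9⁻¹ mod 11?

5

9·5 = 45 = 4·11 + 1, so 9⁻¹ ≡ 5 (mod 11).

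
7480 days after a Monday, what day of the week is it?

7480 mod 7 = 4 (since 1068·7 = 7476).
Monday + 4 days → Friday.

Friday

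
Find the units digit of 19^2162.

Last digits of 9^n: 9, 1 (period 2).
2162 leaves remainder 0 on division by 2, so 19^2162 ends in 1.

1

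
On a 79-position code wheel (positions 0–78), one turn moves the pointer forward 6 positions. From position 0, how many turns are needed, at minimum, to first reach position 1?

66

79 = 13·6 + 1
6 = 6·1 + 0
Back-substituting gives 6·66 ≡ 1 (mod 79).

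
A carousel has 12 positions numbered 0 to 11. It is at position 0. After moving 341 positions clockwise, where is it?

5

Dividing 341 by 12 gives quotient 28 and remainder 5.
(0 + 5) mod 12 = 5.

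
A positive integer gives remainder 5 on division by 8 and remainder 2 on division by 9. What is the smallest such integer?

29

Since 9·1 ≡ 1 (mod 8), take x = 2 + 9·((5−2)·1 mod 8) = 2 + 9·3 = 29.
Check: 29 mod 8 = 5, 29 mod 9 = 2.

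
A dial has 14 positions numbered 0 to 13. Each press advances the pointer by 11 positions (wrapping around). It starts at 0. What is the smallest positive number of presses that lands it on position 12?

10

The inverse of 11 mod 14 is 9 (since 11·9 = 99 ≡ 1).
Multiplying both sides by 9: x ≡ 9·12 = 108 ≡ 10 (mod 14).
Check: 11·10 = 110 = 7·14 + 12.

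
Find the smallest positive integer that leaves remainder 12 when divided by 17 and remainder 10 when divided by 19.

29

Since 19·9 ≡ 1 (mod 17), take x = 10 + 19·((12−10)·9 mod 17) = 10 + 19·1 = 29.
Check: 29 mod 17 = 12, 29 mod 19 = 10.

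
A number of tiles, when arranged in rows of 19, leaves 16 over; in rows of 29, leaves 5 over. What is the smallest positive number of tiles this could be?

x ≡ 16 (mod 19) gives x ∈ {16, 35, 54, 73, 92}.
The first of these with x mod 29 = 5 is 92.

92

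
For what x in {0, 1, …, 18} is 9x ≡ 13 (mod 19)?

9⁻¹ ≡ 17 (mod 19) because 9·17 = 153 = 8·19 + 1.
So x ≡ 17·13 = 221 ≡ 12 (mod 19).

12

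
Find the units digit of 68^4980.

6

Powers of 8 mod 10 repeat with period 4: 8, 4, 2, 6.
4980 leaves remainder 0 on division by 4, so 68^4980 ends in 6.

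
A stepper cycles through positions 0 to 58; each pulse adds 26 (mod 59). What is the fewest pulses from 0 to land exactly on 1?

25

59 = 2·26 + 7
26 = 3·7 + 5
7 = 1·5 + 2
5 = 2·2 + 1
2 = 2·1 + 0
Back-substituting gives 26·25 ≡ 1 (mod 59).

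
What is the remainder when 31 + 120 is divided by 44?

120 = 2·44 + 32, so 120 mod 44 = 32.
(31 + 32) mod 44 = 19.

19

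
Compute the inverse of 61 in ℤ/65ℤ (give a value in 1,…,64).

16

61·16 = 976 = 15·65 + 1, so 61⁻¹ ≡ 16 (mod 65).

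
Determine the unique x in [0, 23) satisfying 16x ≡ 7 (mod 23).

22

The inverse of 16 mod 23 is 13 (since 16·13 = 208 ≡ 1).
Multiplying both sides by 13: x ≡ 13·7 = 91 ≡ 22 (mod 23).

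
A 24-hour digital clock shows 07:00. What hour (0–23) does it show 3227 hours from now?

18

3227 mod 24 = 11 (since 134·24 = 3216).
(7 + 11) mod 24 = 18.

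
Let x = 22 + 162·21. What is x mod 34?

24

162·21 = 3402.
3402 − 100·34 = 2, so 3402 ≡ 2 (mod 34).
(22 + 2) mod 34 = 24.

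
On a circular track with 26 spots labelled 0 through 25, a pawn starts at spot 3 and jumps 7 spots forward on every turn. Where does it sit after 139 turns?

14

139·7 = 973.
Dividing 973 by 26 gives quotient 37 and remainder 11.
(3 + 11) mod 26 = 14.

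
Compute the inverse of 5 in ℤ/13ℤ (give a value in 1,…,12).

8

13 = 2·5 + 3
5 = 1·3 + 2
3 = 1·2 + 1
2 = 2·1 + 0
Back-substituting gives 5·8 ≡ 1 (mod 13).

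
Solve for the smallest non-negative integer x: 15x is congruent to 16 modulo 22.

4

The inverse of 15 mod 22 is 3 (since 15·3 = 45 ≡ 1).
So x ≡ 3·16 = 48 ≡ 4 (mod 22).
Check: 15·4 = 60 = 2·22 + 16.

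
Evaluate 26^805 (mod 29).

By repeated squaring mod 29: 26^1≡26, 26^2≡9, 26^4≡23, 26^8≡7, 26^16≡20, 26^32≡23, 26^64≡7, 26^128≡20, 26^256≡23, 26^512≡7.
Since 805 = 1 + 4 + 32 + 256 + 512 in binary, 26^805 ≡ 26·23·23·23·7 ≡ 12 (mod 29).

12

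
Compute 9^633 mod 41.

9

Successive squares of 9 mod 41: 9^1≡9, 9^2≡40, 9^4≡1, 9^8≡1, 9^16≡1, 9^32≡1, 9^64≡1, 9^128≡1, 9^256≡1, 9^512≡1.
Since 633 = 1 + 8 + 16 + 32 + 64 + 512 in binary, 9^633 ≡ 9·1·1·1·1·1 ≡ 9 (mod 41).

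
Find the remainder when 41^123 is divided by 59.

17

By repeated squaring mod 59: 41^1≡41, 41^2≡29, 41^4≡15, 41^8≡48, 41^16≡3, 41^32≡9, 41^64≡22.
Since 123 = 1 + 2 + 8 + 16 + 32 + 64 in binary, 41^123 ≡ 41·29·48·3·9·22 ≡ 17 (mod 59).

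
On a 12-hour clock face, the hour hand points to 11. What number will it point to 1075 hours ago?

4

1075 mod 12 = 7 (since 89·12 = 1068).
11 − 7 → 4 on a 12-hour dial.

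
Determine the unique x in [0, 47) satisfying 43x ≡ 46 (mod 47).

43⁻¹ ≡ 35 (mod 47) because 43·35 = 1505 = 32·47 + 1.
Multiplying both sides by 35: x ≡ 35·46 = 1610 ≡ 12 (mod 47).

12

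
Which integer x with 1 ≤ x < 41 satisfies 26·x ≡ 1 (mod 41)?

30

41 = 1·26 + 15
26 = 1·15 + 11
15 = 1·11 + 4
11 = 2·4 + 3
4 = 1·3 + 1
3 = 3·1 + 0
Back-substituting gives 26·30 ≡ 1 (mod 41).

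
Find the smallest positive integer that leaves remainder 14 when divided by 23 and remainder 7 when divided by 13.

267

x ≡ 7 (mod 13) gives x ∈ {7, 20, 33, 46, 59, 72, 85, 98, …}.
The first of these with x mod 23 = 14 is 267.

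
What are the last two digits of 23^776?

61

Successive squares of 23 mod 100: 23^1≡23, 23^2≡29, 23^4≡41, 23^8≡81, 23^16≡61, 23^32≡21, 23^64≡41, 23^128≡81, 23^256≡61, 23^512≡21.
Since 776 = 8 + 256 + 512 in binary, 23^776 ≡ 81·61·21 ≡ 61 (mod 100).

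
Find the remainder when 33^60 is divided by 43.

By repeated squaring mod 43: 33^1≡33, 33^2≡14, 33^4≡24, 33^8≡17, 33^16≡31, 33^32≡15.
60 = 4 + 8 + 16 + 32, so 33^60 ≡ 24·17·31·15 ≡ 4 (mod 43).

4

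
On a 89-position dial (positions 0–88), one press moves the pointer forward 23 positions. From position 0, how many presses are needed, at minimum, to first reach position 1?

89 = 3·23 + 20
23 = 1·20 + 3
20 = 6·3 + 2
3 = 1·2 + 1
2 = 2·1 + 0
Back-substituting gives 23·31 ≡ 1 (mod 89).

31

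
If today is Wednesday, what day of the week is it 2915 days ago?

2915 = 416·7 + 3, so 2915 mod 7 = 3.
Wednesday − 3 days → Sunday.

Sunday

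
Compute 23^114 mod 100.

9

Square-and-reduce mod 100: 23^1≡23, 23^2≡29, 23^4≡41, 23^8≡81, 23^16≡61, 23^32≡21, 23^64≡41.
114 = 2 + 16 + 32 + 64, so 23^114 ≡ 29·61·21·41 ≡ 9 (mod 100).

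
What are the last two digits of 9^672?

81

By repeated squaring mod 100: 9^1≡9, 9^2≡81, 9^4≡61, 9^8≡21, 9^16≡41, 9^32≡81, 9^64≡61, 9^128≡21, 9^256≡41, 9^512≡81.
Since 672 = 32 + 128 + 512 in binary, 9^672 ≡ 81·21·81 ≡ 81 (mod 100).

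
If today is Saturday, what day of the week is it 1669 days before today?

1669 mod 7 = 3 (since 238·7 = 1666).
Saturday − 3 days → Wednesday.

Wednesday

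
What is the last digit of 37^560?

1

Last digits of 7^n: 7, 9, 3, 1 (period 4).
560 mod 4 = 0, so the last digit matches 7^4 = 1.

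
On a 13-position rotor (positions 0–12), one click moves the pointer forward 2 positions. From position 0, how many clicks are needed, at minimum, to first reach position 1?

13 = 6·2 + 1
2 = 2·1 + 0
Back-substituting gives 2·7 ≡ 1 (mod 13).

7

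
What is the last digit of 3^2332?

Powers of 3 mod 10 repeat with period 4: 3, 9, 7, 1.
2332 leaves remainder 0 on division by 4, so 3^2332 ends in 1.

1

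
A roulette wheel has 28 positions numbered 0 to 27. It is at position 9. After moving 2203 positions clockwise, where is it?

Dividing 2203 by 28 gives quotient 78 and remainder 19.
(9 + 19) mod 28 = 0.

0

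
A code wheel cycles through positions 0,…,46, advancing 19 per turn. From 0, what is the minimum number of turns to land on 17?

38

The inverse of 19 mod 47 is 5 (since 19·5 = 95 ≡ 1).
Multiplying both sides by 5: x ≡ 5·17 = 85 ≡ 38 (mod 47).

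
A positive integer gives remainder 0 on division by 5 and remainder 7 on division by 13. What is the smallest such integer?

Since 13·2 ≡ 1 (mod 5), take x = 7 + 13·((0−7)·2 mod 5) = 7 + 13·1 = 20.
Check: 20 mod 5 = 0, 20 mod 13 = 7.

20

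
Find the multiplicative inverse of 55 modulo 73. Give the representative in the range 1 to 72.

4

73 = 1·55 + 18
55 = 3·18 + 1
18 = 18·1 + 0
Back-substituting gives 55·4 ≡ 1 (mod 73).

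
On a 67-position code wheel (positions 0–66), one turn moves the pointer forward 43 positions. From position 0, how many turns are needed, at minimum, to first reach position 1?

53

67 = 1·43 + 24
43 = 1·24 + 19
24 = 1·19 + 5
19 = 3·5 + 4
5 = 1·4 + 1
4 = 4·1 + 0
Back-substituting gives 43·53 ≡ 1 (mod 67).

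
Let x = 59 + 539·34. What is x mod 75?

539·34 = 18326.
18326 − 244·75 = 26, so 18326 ≡ 26 (mod 75).
(59 + 26) mod 75 = 10.

10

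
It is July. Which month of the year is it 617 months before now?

February

617 mod 12 = 5 (since 51·12 = 612).
July − 5 months → February.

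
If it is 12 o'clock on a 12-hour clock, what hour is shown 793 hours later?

1

Dividing 793 by 12 gives quotient 66 and remainder 1.
12 + 1 → 1 on a 12-hour dial.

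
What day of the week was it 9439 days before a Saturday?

9439 = 1348·7 + 3, so 9439 mod 7 = 3.
Saturday − 3 days → Wednesday.

Wednesday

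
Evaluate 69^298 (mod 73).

4

Successive squares of 69 mod 73: 69^1≡69, 69^2≡16, 69^4≡37, 69^8≡55, 69^16≡32, 69^32≡2, 69^64≡4, 69^128≡16, 69^256≡37.
Since 298 = 2 + 8 + 32 + 256 in binary, 69^298 ≡ 16·55·2·37 ≡ 4 (mod 73).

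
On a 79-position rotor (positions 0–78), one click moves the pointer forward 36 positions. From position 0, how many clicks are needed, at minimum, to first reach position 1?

36·11 = 396 = 5·79 + 1, so 36⁻¹ ≡ 11 (mod 79).

11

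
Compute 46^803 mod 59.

57

By repeated squaring mod 59: 46^1≡46, 46^2≡51, 46^4≡5, 46^8≡25, 46^16≡35, 46^32≡45, 46^64≡19, 46^128≡7, 46^256≡49, 46^512≡41.
803 = 1 + 2 + 32 + 256 + 512, so 46^803 ≡ 46·51·45·49·41 ≡ 57 (mod 59).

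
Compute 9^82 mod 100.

81

Square-and-reduce mod 100: 9^1≡9, 9^2≡81, 9^4≡61, 9^8≡21, 9^16≡41, 9^32≡81, 9^64≡61.
82 = 2 + 16 + 64, so 9^82 ≡ 81·41·61 ≡ 81 (mod 100).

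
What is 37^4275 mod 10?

3

The units digit of 37^n cycles with period 4: 7, 9, 3, 1, …
4275 mod 4 = 3, so the last digit matches 7^3 = 3.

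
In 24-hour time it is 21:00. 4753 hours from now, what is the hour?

4753 mod 24 = 1 (since 198·24 = 4752).
(21 + 1) mod 24 = 22.

22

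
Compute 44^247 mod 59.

30

By repeated squaring mod 59: 44^1≡44, 44^2≡48, 44^4≡3, 44^8≡9, 44^16≡22, 44^32≡12, 44^64≡26, 44^128≡27.
247 = 1 + 2 + 4 + 16 + 32 + 64 + 128, so 44^247 ≡ 44·48·3·22·12·26·27 ≡ 30 (mod 59).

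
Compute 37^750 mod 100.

49

Square-and-reduce mod 100: 37^1≡37, 37^2≡69, 37^4≡61, 37^8≡21, 37^16≡41, 37^32≡81, 37^64≡61, 37^128≡21, 37^256≡41, 37^512≡81.
750 = 2 + 4 + 8 + 32 + 64 + 128 + 512, so 37^750 ≡ 69·61·21·81·61·21·81 ≡ 49 (mod 100).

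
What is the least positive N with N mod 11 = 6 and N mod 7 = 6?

Since 7·8 ≡ 1 (mod 11), take x = 6 + 7·((6−6)·8 mod 11) = 6 + 7·0 = 6.
Check: 6 mod 11 = 6, 6 mod 7 = 6.

6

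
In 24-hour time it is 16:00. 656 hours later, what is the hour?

0

656 − 27·24 = 8, so 656 ≡ 8 (mod 24).
(16 + 8) mod 24 = 0.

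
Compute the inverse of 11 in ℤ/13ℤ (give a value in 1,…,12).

11·6 = 66 = 5·13 + 1, so 11⁻¹ ≡ 6 (mod 13).

6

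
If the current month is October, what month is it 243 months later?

243 = 20·12 + 3, so 243 mod 12 = 3.
October + 3 months → January.

January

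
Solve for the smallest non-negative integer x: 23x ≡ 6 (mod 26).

23⁻¹ ≡ 17 (mod 26) because 23·17 = 391 = 15·26 + 1.
So x ≡ 17·6 = 102 ≡ 24 (mod 26).

24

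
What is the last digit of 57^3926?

9

Powers of 7 mod 10 repeat with period 4: 7, 9, 3, 1.
3926 mod 4 = 2, so the last digit matches 7^2 = 9.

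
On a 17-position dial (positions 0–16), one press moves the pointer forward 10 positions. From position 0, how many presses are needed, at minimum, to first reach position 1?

10·12 = 120 = 7·17 + 1, so 10⁻¹ ≡ 12 (mod 17).

12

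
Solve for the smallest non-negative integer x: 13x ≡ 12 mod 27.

The inverse of 13 mod 27 is 25 (since 13·25 = 325 ≡ 1).
So x ≡ 25·12 = 300 ≡ 3 (mod 27).

3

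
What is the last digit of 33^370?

9

Last digits of 3^n: 3, 9, 7, 1 (period 4).
370 mod 4 = 2, so the last digit matches 3^2 = 9.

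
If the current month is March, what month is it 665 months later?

August

Dividing 665 by 12 gives quotient 55 and remainder 5.
March + 5 months → August.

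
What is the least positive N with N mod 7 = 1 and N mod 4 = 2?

22

x ≡ 2 (mod 4) gives x ∈ {2, 6, 10, 14, 18, 22}.
The first of these with x mod 7 = 1 is 22.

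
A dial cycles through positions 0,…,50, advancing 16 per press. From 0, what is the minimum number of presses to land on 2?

32

16⁻¹ ≡ 16 (mod 51) because 16·16 = 256 = 5·51 + 1.
Multiplying both sides by 16: x ≡ 16·2 = 32 ≡ 32 (mod 51).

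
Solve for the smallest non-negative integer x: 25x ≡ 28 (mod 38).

30

25⁻¹ ≡ 35 (mod 38) because 25·35 = 875 = 23·38 + 1.
So x ≡ 35·28 = 980 ≡ 30 (mod 38).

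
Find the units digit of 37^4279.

3

The units digit of 37^n cycles with period 4: 7, 9, 3, 1, …
4279 mod 4 = 3, so the last digit matches 7^3 = 3.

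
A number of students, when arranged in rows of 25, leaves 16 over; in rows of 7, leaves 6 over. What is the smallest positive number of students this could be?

x ≡ 6 (mod 7) gives x ∈ {6, 13, 20, 27, 34, 41}.
The first of these with x mod 25 = 16 is 41.

41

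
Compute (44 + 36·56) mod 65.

45

36·56 = 2016.
2016 = 31·65 + 1, so 2016 mod 65 = 1.
(44 + 1) mod 65 = 45.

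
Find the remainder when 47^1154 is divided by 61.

Successive squares of 47 mod 61: 47^1≡47, 47^2≡13, 47^4≡47, 47^8≡13, 47^16≡47, 47^32≡13, 47^64≡47, 47^128≡13, 47^256≡47, 47^512≡13, 47^1024≡47.
1154 = 2 + 128 + 1024, so 47^1154 ≡ 13·13·47 ≡ 13 (mod 61).

13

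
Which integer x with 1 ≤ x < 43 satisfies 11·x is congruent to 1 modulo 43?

11·4 = 44 = 1·43 + 1, so 11⁻¹ ≡ 4 (mod 43).

4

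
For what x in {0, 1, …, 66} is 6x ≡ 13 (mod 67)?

58

6⁻¹ ≡ 56 (mod 67) because 6·56 = 336 = 5·67 + 1.
So x ≡ 56·13 = 728 ≡ 58 (mod 67).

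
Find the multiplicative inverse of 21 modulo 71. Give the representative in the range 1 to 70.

44

21·44 = 924 = 13·71 + 1, so 21⁻¹ ≡ 44 (mod 71).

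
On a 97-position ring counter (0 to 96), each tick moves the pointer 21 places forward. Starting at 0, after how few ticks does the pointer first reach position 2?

The inverse of 21 mod 97 is 37 (since 21·37 = 777 ≡ 1).
Multiplying both sides by 37: x ≡ 37·2 = 74 ≡ 74 (mod 97).
Check: 21·74 = 1554 = 16·97 + 2.

74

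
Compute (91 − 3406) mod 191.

3406 − 17·191 = 159, so 3406 ≡ 159 (mod 191).
(91 − 159) mod 191 = 123.

123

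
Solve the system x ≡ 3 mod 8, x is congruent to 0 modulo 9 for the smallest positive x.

27

x ≡ 3 (mod 8) gives x ∈ {3, 11, 19, 27}.
The first of these with x mod 9 = 0 is 27.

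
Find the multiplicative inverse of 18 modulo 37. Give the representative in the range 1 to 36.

18·35 = 630 = 17·37 + 1, so 18⁻¹ ≡ 35 (mod 37).

35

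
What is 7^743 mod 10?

Last digits of 7^n: 7, 9, 3, 1 (period 4).
743 mod 4 = 3, so the last digit matches 7^3 = 3.

3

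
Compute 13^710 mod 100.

Square-and-reduce mod 100: 13^1≡13, 13^2≡69, 13^4≡61, 13^8≡21, 13^16≡41, 13^32≡81, 13^64≡61, 13^128≡21, 13^256≡41, 13^512≡81.
710 = 2 + 4 + 64 + 128 + 512, so 13^710 ≡ 69·61·61·21·81 ≡ 49 (mod 100).

49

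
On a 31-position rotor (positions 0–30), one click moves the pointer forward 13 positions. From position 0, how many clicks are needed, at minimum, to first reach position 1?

31 = 2·13 + 5
13 = 2·5 + 3
5 = 1·3 + 2
3 = 1·2 + 1
2 = 2·1 + 0
Back-substituting gives 13·12 ≡ 1 (mod 31).

12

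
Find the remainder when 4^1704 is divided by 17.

Successive squares of 4 mod 17: 4^1≡4, 4^2≡16, 4^4≡1, 4^8≡1, 4^16≡1, 4^32≡1, 4^64≡1, 4^128≡1, 4^256≡1, 4^512≡1, 4^1024≡1.
1704 = 8 + 32 + 128 + 512 + 1024, so 4^1704 ≡ 1·1·1·1·1 ≡ 1 (mod 17).

1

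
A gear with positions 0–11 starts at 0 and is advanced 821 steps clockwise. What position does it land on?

5

821 − 68·12 = 5, so 821 ≡ 5 (mod 12).
(0 + 5) mod 12 = 5.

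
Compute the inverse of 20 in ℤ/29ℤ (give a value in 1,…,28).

29 = 1·20 + 9
20 = 2·9 + 2
9 = 4·2 + 1
2 = 2·1 + 0
Back-substituting gives 20·16 ≡ 1 (mod 29).

16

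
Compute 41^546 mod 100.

Successive squares of 41 mod 100: 41^1≡41, 41^2≡81, 41^4≡61, 41^8≡21, 41^16≡41, 41^32≡81, 41^64≡61, 41^128≡21, 41^256≡41, 41^512≡81.
546 = 2 + 32 + 512, so 41^546 ≡ 81·81·81 ≡ 41 (mod 100).

41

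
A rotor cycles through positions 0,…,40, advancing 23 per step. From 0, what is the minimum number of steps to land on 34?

30

The inverse of 23 mod 41 is 25 (since 23·25 = 575 ≡ 1).
So x ≡ 25·34 = 850 ≡ 30 (mod 41).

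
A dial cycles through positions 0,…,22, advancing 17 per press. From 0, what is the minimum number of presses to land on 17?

17⁻¹ ≡ 19 (mod 23) because 17·19 = 323 = 14·23 + 1.
So x ≡ 19·17 = 323 ≡ 1 (mod 23).

1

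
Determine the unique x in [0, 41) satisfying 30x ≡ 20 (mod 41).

28

30⁻¹ ≡ 26 (mod 41) because 30·26 = 780 = 19·41 + 1.
Multiplying both sides by 26: x ≡ 26·20 = 520 ≡ 28 (mod 41).
Check: 30·28 = 840 = 20·41 + 20.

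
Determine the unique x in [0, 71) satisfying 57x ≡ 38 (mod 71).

48

57⁻¹ ≡ 5 (mod 71) because 57·5 = 285 = 4·71 + 1.
So x ≡ 5·38 = 190 ≡ 48 (mod 71).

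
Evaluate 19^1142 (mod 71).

Square-and-reduce mod 71: 19^1≡19, 19^2≡6, 19^4≡36, 19^8≡18, 19^16≡40, 19^32≡38, 19^64≡24, 19^128≡8, 19^256≡64, 19^512≡49, 19^1024≡58.
Since 1142 = 2 + 4 + 16 + 32 + 64 + 1024 in binary, 19^1142 ≡ 6·36·40·38·24·58 ≡ 49 (mod 71).

49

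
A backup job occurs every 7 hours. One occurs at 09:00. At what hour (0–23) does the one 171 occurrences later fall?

171·7 = 1197.
1197 = 49·24 + 21, so 1197 mod 24 = 21.
(9 + 21) mod 24 = 6.

6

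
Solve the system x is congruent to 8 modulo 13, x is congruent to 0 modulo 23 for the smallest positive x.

x ≡ 8 (mod 13) gives x ∈ {8, 21, 34, 47, 60, 73, 86, 99, …}.
The first of these with x mod 23 = 0 is 138.

138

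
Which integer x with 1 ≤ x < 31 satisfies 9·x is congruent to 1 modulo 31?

7

9·7 = 63 = 2·31 + 1, so 9⁻¹ ≡ 7 (mod 31).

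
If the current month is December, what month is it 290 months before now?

October

290 mod 12 = 2 (since 24·12 = 288).
December − 2 months → October.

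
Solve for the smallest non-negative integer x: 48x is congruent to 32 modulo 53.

48⁻¹ ≡ 21 (mod 53) because 48·21 = 1008 = 19·53 + 1.
Multiplying both sides by 21: x ≡ 21·32 = 672 ≡ 36 (mod 53).

36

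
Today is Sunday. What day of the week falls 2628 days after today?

Wednesday

Dividing 2628 by 7 gives quotient 375 and remainder 3.
Sunday + 3 days → Wednesday.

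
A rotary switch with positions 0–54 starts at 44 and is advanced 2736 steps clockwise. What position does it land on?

30

2736 = 49·55 + 41, so 2736 mod 55 = 41.
(44 + 41) mod 55 = 30.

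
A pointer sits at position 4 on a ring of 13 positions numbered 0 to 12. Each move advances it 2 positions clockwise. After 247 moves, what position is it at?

247·2 = 494.
494 = 38·13 + 0, so 494 mod 13 = 0.
(4 + 0) mod 13 = 4.

4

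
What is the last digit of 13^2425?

Last digits of 3^n: 3, 9, 7, 1 (period 4).
2425 leaves remainder 1 on division by 4, so 13^2425 ends in 3.

3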